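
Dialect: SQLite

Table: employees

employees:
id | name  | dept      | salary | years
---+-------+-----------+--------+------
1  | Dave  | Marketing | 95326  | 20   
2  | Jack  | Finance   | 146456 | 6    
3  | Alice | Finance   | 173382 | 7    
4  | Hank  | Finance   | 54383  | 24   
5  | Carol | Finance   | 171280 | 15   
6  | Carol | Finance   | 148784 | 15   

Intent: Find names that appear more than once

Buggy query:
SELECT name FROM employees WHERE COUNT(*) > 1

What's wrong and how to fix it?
Bug: COUNT(*) is an aggregate and cannot be used in WHERE

Fix: GROUP BY name, then filter groups with HAVING COUNT(*) > 1

Corrected query:
SELECT name FROM employees GROUP BY name HAVING COUNT(*) > 1

Result:
name 
-----
Carol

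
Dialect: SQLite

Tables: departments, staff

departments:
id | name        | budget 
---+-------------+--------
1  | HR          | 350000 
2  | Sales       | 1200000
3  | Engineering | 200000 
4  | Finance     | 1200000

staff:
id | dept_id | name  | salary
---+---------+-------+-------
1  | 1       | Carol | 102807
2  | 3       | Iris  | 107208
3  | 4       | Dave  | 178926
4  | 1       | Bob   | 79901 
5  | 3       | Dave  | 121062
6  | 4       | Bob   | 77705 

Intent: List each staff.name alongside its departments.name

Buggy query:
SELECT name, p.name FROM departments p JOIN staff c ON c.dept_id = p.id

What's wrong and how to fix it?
Bug: 'name' exists in both joined tables, so the database can't tell which one is meant

Fix: Prefix ambiguous columns with the table alias

Corrected query:
SELECT c.name, p.name FROM departments p JOIN staff c ON c.dept_id = p.id

Result:
name  | name       
------+------------
Carol | HR         
Iris  | Engineering
Dave  | Finance    
Bob   | HR         
Dave  | Engineering
Bob   | Finance    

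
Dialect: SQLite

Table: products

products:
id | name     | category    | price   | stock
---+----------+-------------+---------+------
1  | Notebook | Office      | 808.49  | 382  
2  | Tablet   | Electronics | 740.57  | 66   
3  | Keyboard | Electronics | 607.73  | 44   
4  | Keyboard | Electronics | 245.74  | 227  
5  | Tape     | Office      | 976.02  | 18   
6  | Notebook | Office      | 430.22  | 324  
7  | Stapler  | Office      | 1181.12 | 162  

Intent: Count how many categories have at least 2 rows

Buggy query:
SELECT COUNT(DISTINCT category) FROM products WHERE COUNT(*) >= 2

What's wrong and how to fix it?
Bug: COUNT(*) cannot appear in WHERE; the per-group count doesn't exist yet

Fix: Use a subquery that GROUPs and filters with HAVING, then count its rows

Corrected query:
SELECT COUNT(*) FROM (SELECT category FROM products GROUP BY category HAVING COUNT(*) >= 2)

Result:
COUNT(*)
--------
2       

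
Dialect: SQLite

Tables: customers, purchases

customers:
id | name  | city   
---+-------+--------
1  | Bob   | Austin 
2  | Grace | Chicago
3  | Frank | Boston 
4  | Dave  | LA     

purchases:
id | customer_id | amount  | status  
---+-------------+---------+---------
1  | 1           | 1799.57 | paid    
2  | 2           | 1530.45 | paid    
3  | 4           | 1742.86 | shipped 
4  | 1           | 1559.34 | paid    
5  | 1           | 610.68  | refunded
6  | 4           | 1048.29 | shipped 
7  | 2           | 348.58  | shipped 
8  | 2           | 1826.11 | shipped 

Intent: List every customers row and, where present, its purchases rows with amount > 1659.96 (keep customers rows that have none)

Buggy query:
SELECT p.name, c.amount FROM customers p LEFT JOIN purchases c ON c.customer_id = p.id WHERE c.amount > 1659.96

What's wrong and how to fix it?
Bug: A WHERE condition on the right-hand table after LEFT JOIN drops unmatched parents

Fix: Move the right-table condition into the ON clause so unmatched parents are kept

Corrected query:
SELECT p.name, c.amount FROM customers p LEFT JOIN purchases c ON c.customer_id = p.id AND c.amount > 1659.96

Result:
name  | amount 
------+--------
Bob   | 1799.57
Grace | 1826.11
Frank | NULL   
Dave  | 1742.86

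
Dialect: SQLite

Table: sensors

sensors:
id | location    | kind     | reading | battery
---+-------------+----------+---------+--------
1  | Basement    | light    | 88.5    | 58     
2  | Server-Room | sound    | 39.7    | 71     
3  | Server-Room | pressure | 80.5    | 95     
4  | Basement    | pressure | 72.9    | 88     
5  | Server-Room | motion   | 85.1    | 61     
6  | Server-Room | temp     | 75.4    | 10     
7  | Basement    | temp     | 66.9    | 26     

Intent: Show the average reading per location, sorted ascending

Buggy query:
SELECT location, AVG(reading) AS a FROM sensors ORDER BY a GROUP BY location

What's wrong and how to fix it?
Bug: ORDER BY appears before GROUP BY; SQL clause order requires GROUP BY first

Fix: Reorder: SELECT … FROM … GROUP BY … ORDER BY …

Corrected query:
SELECT location, AVG(reading) AS a FROM sensors GROUP BY location ORDER BY a

Result:
location    | a     
------------+-------
Server-Room | 70.175
Basement    | 76.1  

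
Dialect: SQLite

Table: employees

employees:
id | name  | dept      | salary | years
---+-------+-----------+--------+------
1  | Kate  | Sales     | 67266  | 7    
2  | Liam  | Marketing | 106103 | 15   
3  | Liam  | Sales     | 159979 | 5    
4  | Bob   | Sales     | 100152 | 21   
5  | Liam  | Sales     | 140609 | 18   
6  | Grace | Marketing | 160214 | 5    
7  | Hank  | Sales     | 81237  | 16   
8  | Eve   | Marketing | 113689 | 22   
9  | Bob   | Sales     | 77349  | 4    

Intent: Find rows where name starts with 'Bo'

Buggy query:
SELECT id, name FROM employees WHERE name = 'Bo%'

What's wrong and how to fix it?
Bug: Wildcards only work with LIKE; '=' treats '%' as a literal character

Fix: Replace '=' with LIKE so 'Bo%' is treated as a pattern

Corrected query:
SELECT id, name FROM employees WHERE name LIKE 'Bo%'

Result:
id | name
---+-----
4  | Bob 
9  | Bob 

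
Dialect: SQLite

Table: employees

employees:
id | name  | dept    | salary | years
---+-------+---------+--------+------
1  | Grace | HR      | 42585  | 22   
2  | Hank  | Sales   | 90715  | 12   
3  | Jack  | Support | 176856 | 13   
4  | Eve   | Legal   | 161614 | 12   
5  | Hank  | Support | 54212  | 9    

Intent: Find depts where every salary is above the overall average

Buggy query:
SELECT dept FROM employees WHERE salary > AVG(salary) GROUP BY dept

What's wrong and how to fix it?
Bug: AVG() is an aggregate; it can't sit directly in WHERE

Fix: Use a subquery for AVG and a HAVING MIN(...) filter so the condition holds for every row in the group

Corrected query:
SELECT dept FROM employees GROUP BY dept HAVING MIN(salary) > (SELECT AVG(salary) FROM employees)

Result:
dept 
-----
Legal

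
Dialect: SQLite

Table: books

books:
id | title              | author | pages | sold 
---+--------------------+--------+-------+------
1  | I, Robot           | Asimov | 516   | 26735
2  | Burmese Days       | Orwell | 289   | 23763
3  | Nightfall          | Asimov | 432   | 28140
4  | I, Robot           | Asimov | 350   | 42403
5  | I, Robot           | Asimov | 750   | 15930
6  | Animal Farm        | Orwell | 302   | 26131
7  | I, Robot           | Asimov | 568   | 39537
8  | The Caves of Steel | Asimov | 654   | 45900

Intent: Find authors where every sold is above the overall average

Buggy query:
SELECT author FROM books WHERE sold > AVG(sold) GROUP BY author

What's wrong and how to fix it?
Bug: AVG() is an aggregate; it can't sit directly in WHERE

Fix: Use a subquery for AVG and a HAVING MIN(...) filter so the condition holds for every row in the group

Corrected query:
SELECT author FROM books GROUP BY author HAVING MIN(sold) > (SELECT AVG(sold) FROM books)

Result:
(no rows)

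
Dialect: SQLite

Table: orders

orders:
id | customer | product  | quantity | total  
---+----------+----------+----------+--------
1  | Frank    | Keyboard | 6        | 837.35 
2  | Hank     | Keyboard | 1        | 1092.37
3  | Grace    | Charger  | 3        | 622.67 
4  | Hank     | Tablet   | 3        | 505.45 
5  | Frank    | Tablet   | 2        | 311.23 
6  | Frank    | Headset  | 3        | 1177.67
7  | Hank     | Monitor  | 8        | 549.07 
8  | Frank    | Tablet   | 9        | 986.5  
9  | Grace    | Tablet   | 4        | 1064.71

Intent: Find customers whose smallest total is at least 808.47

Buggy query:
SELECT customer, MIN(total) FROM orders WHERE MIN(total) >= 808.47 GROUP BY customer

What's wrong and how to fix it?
Bug: MIN() in WHERE is a misuse of aggregate

Fix: Replace WHERE with HAVING after the GROUP BY

Corrected query:
SELECT customer, MIN(total) FROM orders GROUP BY customer HAVING MIN(total) >= 808.47

Result:
(no rows)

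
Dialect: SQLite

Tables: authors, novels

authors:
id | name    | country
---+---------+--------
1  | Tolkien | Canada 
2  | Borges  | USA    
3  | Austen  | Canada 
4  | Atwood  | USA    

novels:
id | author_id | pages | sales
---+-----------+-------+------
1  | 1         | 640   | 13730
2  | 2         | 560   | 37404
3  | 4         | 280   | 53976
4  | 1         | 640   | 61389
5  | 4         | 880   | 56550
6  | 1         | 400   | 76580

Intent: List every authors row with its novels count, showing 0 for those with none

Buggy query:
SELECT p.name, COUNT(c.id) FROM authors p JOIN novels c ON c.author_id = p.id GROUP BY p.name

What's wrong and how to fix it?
Bug: INNER JOIN drops authors rows that have no matching novels rows

Fix: Use LEFT JOIN so parents without children still appear (COUNT(c.id) gives 0)

Corrected query:
SELECT p.name, COUNT(c.id) FROM authors p LEFT JOIN novels c ON c.author_id = p.id GROUP BY p.name

Result:
name    | COUNT(c.id)
--------+------------
Atwood  | 2          
Austen  | 0          
Borges  | 1          
Tolkien | 3          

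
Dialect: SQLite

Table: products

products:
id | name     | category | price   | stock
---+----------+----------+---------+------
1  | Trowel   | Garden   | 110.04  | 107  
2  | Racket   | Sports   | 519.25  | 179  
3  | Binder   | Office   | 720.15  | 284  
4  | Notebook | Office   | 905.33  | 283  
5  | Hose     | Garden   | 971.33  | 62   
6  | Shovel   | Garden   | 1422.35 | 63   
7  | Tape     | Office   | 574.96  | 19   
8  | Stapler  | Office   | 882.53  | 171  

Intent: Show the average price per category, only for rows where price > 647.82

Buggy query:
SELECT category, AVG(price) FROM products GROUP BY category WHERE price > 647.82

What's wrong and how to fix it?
Bug: Row-level WHERE must come before GROUP BY in the clause order

Fix: Place WHERE between FROM and GROUP BY

Corrected query:
SELECT category, AVG(price) FROM products WHERE price > 647.82 GROUP BY category

Result:
category | AVG(price)
---------+-----------
Garden   | 1196.84   
Office   | 836.003333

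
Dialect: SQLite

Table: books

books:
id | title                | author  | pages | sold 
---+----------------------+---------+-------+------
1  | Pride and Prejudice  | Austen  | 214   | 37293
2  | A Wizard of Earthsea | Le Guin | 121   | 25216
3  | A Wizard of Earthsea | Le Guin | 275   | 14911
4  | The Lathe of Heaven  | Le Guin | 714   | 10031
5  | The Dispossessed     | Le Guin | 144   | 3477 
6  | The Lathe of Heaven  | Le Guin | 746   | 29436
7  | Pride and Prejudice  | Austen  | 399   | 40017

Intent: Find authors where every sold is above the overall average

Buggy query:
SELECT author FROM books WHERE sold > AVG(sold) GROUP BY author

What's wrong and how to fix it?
Bug: WHERE evaluates per row before aggregation, so AVG() is unavailable

Fix: Compute the overall average in a scalar subquery and compare each group's MIN against it in HAVING

Corrected query:
SELECT author FROM books GROUP BY author HAVING MIN(sold) > (SELECT AVG(sold) FROM books)

Result:
author
------
Austen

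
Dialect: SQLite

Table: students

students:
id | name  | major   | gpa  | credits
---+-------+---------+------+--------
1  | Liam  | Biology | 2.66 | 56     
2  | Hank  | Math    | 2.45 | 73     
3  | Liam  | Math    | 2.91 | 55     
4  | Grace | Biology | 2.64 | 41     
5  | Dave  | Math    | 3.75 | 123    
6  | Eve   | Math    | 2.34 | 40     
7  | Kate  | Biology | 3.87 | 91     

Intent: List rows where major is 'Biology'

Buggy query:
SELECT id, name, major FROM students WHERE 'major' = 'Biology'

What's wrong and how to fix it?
Bug: Single quotes denote string literals in SQL; the column name is being compared as a constant string

Fix: Remove the quotes around the column name (or use double quotes for an identifier)

Corrected query:
SELECT id, name, major FROM students WHERE major = 'Biology'

Result:
id | name  | major  
---+-------+--------
1  | Liam  | Biology
4  | Grace | Biology
7  | Kate  | Biology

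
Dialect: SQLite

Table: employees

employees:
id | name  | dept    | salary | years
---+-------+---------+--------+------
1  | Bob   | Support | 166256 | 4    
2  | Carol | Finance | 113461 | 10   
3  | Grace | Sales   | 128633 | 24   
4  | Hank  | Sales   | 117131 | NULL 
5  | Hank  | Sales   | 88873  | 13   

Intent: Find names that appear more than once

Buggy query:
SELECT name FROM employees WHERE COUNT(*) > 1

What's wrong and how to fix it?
Bug: WHERE can't reference COUNT(*); aggregates are computed after WHERE

Fix: Group first, then use HAVING for the count condition

Corrected query:
SELECT name FROM employees GROUP BY name HAVING COUNT(*) > 1

Result:
name
----
Hank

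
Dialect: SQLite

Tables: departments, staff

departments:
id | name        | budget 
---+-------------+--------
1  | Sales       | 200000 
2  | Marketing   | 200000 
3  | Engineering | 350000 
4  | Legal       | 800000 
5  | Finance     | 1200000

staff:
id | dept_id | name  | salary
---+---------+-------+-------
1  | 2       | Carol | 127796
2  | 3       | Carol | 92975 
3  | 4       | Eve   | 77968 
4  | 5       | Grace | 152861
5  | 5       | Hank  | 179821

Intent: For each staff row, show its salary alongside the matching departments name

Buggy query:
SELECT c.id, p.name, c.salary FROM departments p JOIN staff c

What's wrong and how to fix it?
Bug: Missing join condition: each staff row is matched to all departments rows instead of just its own

Fix: Add ON c.dept_id = p.id to the JOIN

Corrected query:
SELECT c.id, p.name, c.salary FROM departments p JOIN staff c ON c.dept_id = p.id

Result:
id | name        | salary
---+-------------+-------
1  | Marketing   | 127796
2  | Engineering | 92975 
3  | Legal       | 77968 
4  | Finance     | 152861
5  | Finance     | 179821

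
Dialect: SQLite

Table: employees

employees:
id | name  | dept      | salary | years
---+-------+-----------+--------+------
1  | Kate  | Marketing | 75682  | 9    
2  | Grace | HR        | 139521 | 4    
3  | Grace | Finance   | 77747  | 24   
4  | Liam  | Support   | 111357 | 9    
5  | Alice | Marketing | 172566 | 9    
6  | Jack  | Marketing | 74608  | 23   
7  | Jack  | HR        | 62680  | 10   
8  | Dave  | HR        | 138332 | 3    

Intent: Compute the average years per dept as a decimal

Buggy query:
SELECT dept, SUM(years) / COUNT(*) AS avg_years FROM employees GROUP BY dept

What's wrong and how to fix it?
Bug: SUM(years) and COUNT(*) are both integers; the division truncates the fractional part

Fix: Cast one side to REAL so the division keeps the fractional part

Corrected query:
SELECT dept, SUM(years) * 1.0 / COUNT(*) AS avg_years FROM employees GROUP BY dept

Result:
dept      | avg_years
----------+----------
Finance   | 24       
HR        | 5.666667 
Marketing | 13.666667
Support   | 9        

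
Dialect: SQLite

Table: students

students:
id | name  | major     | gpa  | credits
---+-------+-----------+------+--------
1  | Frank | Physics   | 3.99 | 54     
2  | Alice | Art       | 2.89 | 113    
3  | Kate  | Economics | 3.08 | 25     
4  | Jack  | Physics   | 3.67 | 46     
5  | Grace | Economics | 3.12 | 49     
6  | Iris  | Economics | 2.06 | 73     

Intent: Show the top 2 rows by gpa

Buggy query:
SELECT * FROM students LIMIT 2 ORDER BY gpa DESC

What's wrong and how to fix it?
Bug: LIMIT must come after ORDER BY

Fix: Sort with ORDER BY, then apply LIMIT

Corrected query:
SELECT * FROM students ORDER BY gpa DESC LIMIT 2

Result:
id | name  | major   | gpa  | credits
---+-------+---------+------+--------
1  | Frank | Physics | 3.99 | 54     
4  | Jack  | Physics | 3.67 | 46     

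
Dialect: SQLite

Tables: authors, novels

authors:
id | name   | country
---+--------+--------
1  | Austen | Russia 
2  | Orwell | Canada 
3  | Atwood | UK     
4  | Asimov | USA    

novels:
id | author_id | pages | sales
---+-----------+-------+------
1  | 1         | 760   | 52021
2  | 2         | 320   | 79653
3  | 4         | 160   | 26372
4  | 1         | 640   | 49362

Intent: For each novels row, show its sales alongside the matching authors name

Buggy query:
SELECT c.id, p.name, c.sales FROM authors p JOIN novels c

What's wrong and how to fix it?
Bug: JOIN with no ON clause produces a cartesian product; every novels row pairs with every authors row

Fix: Add ON c.author_id = p.id to the JOIN

Corrected query:
SELECT c.id, p.name, c.sales FROM authors p JOIN novels c ON c.author_id = p.id

Result:
id | name   | sales
---+--------+------
1  | Austen | 52021
2  | Orwell | 79653
3  | Asimov | 26372
4  | Austen | 49362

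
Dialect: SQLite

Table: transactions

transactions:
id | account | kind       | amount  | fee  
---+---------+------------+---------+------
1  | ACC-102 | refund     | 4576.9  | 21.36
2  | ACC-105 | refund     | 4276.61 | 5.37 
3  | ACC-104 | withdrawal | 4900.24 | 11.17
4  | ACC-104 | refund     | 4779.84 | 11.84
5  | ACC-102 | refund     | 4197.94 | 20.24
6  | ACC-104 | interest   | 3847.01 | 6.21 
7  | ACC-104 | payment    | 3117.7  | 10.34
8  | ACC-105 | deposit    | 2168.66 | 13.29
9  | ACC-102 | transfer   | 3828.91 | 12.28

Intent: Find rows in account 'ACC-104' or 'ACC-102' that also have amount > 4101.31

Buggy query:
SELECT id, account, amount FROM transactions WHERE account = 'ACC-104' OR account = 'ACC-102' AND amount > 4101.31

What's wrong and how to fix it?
Bug: Without parentheses, AND is evaluated before OR, so the amount filter only applies to the 'ACC-102' branch

Fix: Group the OR with parentheses (or use IN), then AND the threshold

Corrected query:
SELECT id, account, amount FROM transactions WHERE (account = 'ACC-104' OR account = 'ACC-102') AND amount > 4101.31

Result:
id | account | amount 
---+---------+--------
1  | ACC-102 | 4576.9 
3  | ACC-104 | 4900.24
4  | ACC-104 | 4779.84
5  | ACC-102 | 4197.94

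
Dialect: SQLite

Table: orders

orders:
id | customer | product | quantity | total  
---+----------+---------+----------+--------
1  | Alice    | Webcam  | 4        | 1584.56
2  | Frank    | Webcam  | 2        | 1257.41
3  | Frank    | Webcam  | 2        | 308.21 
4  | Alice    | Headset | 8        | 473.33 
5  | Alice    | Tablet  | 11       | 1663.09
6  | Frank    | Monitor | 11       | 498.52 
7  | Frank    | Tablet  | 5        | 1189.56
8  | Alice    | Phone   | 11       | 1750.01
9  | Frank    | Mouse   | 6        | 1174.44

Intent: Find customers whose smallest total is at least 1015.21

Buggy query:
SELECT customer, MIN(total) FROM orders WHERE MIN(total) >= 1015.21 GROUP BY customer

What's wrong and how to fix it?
Bug: Aggregates like MIN are computed per group after WHERE runs

Fix: Replace WHERE with HAVING after the GROUP BY

Corrected query:
SELECT customer, MIN(total) FROM orders GROUP BY customer HAVING MIN(total) >= 1015.21

Result:
(no rows)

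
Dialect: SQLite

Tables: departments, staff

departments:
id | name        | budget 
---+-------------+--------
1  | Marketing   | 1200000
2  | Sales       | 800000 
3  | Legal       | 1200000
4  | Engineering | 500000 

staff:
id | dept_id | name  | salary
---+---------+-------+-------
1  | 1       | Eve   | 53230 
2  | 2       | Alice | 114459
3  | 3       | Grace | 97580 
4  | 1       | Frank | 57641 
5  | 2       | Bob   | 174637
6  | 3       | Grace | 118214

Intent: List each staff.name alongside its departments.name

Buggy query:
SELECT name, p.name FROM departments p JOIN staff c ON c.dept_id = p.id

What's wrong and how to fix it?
Bug: 'name' exists in both joined tables, so the database can't tell which one is meant

Fix: Qualify the column with its table alias (c.name)

Corrected query:
SELECT c.name, p.name FROM departments p JOIN staff c ON c.dept_id = p.id

Result:
name  | name     
------+----------
Eve   | Marketing
Alice | Sales    
Grace | Legal    
Frank | Marketing
Bob   | Sales    
Grace | Legal    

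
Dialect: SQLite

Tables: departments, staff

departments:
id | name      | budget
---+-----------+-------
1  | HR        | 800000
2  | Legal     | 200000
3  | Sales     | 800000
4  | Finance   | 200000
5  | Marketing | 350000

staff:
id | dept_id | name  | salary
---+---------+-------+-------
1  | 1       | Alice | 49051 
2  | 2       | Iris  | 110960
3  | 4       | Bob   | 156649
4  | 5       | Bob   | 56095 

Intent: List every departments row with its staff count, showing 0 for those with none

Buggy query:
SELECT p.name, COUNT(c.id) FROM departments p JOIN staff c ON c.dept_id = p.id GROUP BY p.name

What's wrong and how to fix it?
Bug: An inner join excludes parents with zero children

Fix: Use LEFT JOIN so parents without children still appear (COUNT(c.id) gives 0)

Corrected query:
SELECT p.name, COUNT(c.id) FROM departments p LEFT JOIN staff c ON c.dept_id = p.id GROUP BY p.name

Result:
name      | COUNT(c.id)
----------+------------
Finance   | 1          
HR        | 1          
Legal     | 1          
Marketing | 1          
Sales     | 0          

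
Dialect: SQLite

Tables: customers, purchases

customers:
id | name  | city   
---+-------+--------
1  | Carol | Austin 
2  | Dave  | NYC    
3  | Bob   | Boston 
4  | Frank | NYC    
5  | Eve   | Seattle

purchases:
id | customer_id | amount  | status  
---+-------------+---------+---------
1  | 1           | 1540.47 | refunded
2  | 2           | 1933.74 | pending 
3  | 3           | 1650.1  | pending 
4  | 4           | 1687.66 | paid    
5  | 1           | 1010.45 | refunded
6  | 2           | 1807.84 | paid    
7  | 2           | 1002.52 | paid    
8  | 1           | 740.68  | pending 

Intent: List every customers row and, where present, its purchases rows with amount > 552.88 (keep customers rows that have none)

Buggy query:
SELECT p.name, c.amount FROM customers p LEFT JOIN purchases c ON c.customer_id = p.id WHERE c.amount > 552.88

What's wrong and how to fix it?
Bug: A WHERE condition on the right-hand table after LEFT JOIN drops unmatched parents

Fix: Put 'c.amount > 552.88' in the JOIN's ON clause instead of WHERE

Corrected query:
SELECT p.name, c.amount FROM customers p LEFT JOIN purchases c ON c.customer_id = p.id AND c.amount > 552.88

Result:
name  | amount 
------+--------
Carol | 740.68 
Carol | 1010.45
Carol | 1540.47
Dave  | 1002.52
Dave  | 1807.84
Dave  | 1933.74
Bob   | 1650.1 
Frank | 1687.66
Eve   | NULL   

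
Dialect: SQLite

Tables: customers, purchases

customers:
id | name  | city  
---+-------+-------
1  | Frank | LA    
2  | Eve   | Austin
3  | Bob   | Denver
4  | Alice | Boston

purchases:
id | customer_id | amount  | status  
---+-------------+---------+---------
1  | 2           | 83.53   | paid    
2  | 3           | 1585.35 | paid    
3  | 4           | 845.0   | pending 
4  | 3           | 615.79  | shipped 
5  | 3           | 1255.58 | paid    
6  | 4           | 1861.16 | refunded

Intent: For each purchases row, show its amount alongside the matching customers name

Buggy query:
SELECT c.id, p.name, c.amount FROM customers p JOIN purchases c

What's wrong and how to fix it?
Bug: JOIN with no ON clause produces a cartesian product; every purchases row pairs with every customers row

Fix: Specify the join condition linking the foreign key to the parent id

Corrected query:
SELECT c.id, p.name, c.amount FROM customers p JOIN purchases c ON c.customer_id = p.id

Result:
id | name  | amount 
---+-------+--------
1  | Eve   | 83.53  
2  | Bob   | 1585.35
3  | Alice | 845    
4  | Bob   | 615.79 
5  | Bob   | 1255.58
6  | Alice | 1861.16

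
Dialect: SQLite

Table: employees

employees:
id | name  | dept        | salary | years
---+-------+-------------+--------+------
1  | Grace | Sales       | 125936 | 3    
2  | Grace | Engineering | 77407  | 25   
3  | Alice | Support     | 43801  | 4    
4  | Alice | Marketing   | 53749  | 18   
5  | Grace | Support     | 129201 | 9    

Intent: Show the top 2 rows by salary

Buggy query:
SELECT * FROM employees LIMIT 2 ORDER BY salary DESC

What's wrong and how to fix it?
Bug: LIMIT must come after ORDER BY

Fix: Swap the clauses: ORDER BY first, then LIMIT

Corrected query:
SELECT * FROM employees ORDER BY salary DESC LIMIT 2

Result:
id | name  | dept    | salary | years
---+-------+---------+--------+------
5  | Grace | Support | 129201 | 9    
1  | Grace | Sales   | 125936 | 3    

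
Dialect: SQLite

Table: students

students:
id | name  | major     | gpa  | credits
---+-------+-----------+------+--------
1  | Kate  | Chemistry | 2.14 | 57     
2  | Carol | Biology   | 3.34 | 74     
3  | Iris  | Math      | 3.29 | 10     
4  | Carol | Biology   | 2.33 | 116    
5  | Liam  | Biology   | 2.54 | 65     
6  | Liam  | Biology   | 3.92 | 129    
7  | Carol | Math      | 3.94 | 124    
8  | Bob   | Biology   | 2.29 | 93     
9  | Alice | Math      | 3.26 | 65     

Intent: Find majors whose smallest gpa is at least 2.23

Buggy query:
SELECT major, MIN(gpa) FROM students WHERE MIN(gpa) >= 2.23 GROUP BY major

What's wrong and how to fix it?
Bug: MIN() in WHERE is a misuse of aggregate

Fix: Use HAVING for the per-group MIN condition

Corrected query:
SELECT major, MIN(gpa) FROM students GROUP BY major HAVING MIN(gpa) >= 2.23

Result:
major   | MIN(gpa)
--------+---------
Biology | 2.29    
Math    | 3.26    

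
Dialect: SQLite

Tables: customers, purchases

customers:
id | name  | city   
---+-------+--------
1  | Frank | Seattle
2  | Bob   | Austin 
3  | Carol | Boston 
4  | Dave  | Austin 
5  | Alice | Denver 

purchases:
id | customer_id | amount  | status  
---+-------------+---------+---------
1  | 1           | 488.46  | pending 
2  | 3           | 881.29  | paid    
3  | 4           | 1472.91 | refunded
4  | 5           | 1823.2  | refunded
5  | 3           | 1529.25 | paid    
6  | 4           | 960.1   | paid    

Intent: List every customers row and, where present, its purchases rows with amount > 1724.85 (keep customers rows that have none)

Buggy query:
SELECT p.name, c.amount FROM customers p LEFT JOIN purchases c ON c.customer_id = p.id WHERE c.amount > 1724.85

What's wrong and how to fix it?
Bug: A WHERE condition on the right-hand table after LEFT JOIN drops unmatched parents

Fix: Put 'c.amount > 1724.85' in the JOIN's ON clause instead of WHERE

Corrected query:
SELECT p.name, c.amount FROM customers p LEFT JOIN purchases c ON c.customer_id = p.id AND c.amount > 1724.85

Result:
name  | amount
------+-------
Frank | NULL  
Bob   | NULL  
Carol | NULL  
Dave  | NULL  
Alice | 1823.2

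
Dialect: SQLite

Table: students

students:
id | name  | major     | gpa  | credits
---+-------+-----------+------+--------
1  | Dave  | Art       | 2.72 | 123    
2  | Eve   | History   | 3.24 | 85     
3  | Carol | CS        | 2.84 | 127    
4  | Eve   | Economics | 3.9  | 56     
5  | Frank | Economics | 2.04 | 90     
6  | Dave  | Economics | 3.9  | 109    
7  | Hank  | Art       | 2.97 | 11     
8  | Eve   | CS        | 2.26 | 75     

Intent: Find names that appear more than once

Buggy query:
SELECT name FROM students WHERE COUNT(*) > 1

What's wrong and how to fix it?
Bug: COUNT(*) is an aggregate and cannot be used in WHERE

Fix: Group first, then use HAVING for the count condition

Corrected query:
SELECT name FROM students GROUP BY name HAVING COUNT(*) > 1

Result:
name
----
Dave
Eve 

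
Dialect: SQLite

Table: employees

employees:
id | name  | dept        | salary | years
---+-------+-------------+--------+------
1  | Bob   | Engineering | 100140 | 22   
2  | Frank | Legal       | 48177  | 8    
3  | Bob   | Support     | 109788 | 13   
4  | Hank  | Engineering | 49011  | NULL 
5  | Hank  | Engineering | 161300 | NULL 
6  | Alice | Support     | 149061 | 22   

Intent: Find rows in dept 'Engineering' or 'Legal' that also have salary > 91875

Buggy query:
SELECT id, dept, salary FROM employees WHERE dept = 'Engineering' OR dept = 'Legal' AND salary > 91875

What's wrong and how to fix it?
Bug: Without parentheses, AND is evaluated before OR, so the salary filter only applies to the 'Legal' branch

Fix: Group the OR with parentheses (or use IN), then AND the threshold

Corrected query:
SELECT id, dept, salary FROM employees WHERE (dept = 'Engineering' OR dept = 'Legal') AND salary > 91875

Result:
id | dept        | salary
---+-------------+-------
1  | Engineering | 100140
5  | Engineering | 161300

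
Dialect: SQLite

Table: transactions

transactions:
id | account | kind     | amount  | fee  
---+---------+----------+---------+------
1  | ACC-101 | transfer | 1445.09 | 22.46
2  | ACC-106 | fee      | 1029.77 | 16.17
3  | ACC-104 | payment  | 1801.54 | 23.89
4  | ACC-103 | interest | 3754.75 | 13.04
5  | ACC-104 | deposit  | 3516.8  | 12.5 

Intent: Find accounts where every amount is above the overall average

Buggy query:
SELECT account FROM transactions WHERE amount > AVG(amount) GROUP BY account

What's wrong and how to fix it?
Bug: AVG() is an aggregate; it can't sit directly in WHERE

Fix: Use a subquery for AVG and a HAVING MIN(...) filter so the condition holds for every row in the group

Corrected query:
SELECT account FROM transactions GROUP BY account HAVING MIN(amount) > (SELECT AVG(amount) FROM transactions)

Result:
account
-------
ACC-103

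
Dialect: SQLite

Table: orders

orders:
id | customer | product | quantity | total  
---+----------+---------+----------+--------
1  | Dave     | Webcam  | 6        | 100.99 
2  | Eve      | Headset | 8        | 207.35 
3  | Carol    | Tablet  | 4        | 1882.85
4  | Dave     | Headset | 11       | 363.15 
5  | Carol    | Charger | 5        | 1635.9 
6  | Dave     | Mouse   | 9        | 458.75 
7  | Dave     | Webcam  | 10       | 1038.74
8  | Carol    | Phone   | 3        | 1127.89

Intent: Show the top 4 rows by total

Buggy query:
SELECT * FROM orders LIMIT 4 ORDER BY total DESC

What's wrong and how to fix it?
Bug: ORDER BY cannot follow LIMIT; LIMIT is the final clause

Fix: Swap the clauses: ORDER BY first, then LIMIT

Corrected query:
SELECT * FROM orders ORDER BY total DESC LIMIT 4

Result:
id | customer | product | quantity | total  
---+----------+---------+----------+--------
3  | Carol    | Tablet  | 4        | 1882.85
5  | Carol    | Charger | 5        | 1635.9 
8  | Carol    | Phone   | 3        | 1127.89
7  | Dave     | Webcam  | 10       | 1038.74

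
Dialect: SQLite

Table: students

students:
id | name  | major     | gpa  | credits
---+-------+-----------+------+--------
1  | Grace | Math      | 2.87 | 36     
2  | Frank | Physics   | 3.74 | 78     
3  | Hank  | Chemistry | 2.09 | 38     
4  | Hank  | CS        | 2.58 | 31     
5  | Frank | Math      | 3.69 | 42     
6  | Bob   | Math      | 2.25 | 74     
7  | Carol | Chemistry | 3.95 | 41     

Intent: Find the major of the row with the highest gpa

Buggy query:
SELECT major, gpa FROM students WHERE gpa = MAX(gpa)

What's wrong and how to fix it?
Bug: WHERE is evaluated per row; an aggregate over the whole table isn't defined there

Fix: Wrap MAX in a scalar subquery so WHERE compares against a single value

Corrected query:
SELECT major, gpa FROM students WHERE gpa = (SELECT MAX(gpa) FROM students)

Result:
major     | gpa 
----------+-----
Chemistry | 3.95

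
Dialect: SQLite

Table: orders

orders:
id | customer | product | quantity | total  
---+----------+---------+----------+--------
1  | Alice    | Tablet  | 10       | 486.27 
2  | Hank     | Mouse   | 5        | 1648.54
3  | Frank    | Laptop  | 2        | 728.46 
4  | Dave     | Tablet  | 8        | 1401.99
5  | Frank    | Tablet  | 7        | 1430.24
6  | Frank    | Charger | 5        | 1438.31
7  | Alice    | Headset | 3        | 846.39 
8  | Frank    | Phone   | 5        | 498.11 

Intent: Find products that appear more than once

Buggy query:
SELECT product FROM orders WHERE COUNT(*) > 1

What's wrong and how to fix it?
Bug: WHERE can't reference COUNT(*); aggregates are computed after WHERE

Fix: Group first, then use HAVING for the count condition

Corrected query:
SELECT product FROM orders GROUP BY product HAVING COUNT(*) > 1

Result:
product
-------
Tablet 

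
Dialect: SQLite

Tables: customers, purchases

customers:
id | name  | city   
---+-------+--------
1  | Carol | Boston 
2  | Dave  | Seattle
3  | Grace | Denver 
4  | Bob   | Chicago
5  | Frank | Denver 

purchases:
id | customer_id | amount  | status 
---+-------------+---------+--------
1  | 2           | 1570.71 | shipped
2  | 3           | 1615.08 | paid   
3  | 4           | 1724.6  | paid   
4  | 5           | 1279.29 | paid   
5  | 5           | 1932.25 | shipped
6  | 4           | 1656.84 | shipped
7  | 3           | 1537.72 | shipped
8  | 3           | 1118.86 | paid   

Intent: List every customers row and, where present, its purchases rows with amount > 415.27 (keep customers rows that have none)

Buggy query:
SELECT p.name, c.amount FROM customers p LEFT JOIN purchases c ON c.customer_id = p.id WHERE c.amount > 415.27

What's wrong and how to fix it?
Bug: A WHERE condition on the right-hand table after LEFT JOIN drops unmatched parents

Fix: Move the right-table condition into the ON clause so unmatched parents are kept

Corrected query:
SELECT p.name, c.amount FROM customers p LEFT JOIN purchases c ON c.customer_id = p.id AND c.amount > 415.27

Result:
name  | amount 
------+--------
Carol | NULL   
Dave  | 1570.71
Grace | 1118.86
Grace | 1537.72
Grace | 1615.08
Bob   | 1656.84
Bob   | 1724.6 
Frank | 1279.29
Frank | 1932.25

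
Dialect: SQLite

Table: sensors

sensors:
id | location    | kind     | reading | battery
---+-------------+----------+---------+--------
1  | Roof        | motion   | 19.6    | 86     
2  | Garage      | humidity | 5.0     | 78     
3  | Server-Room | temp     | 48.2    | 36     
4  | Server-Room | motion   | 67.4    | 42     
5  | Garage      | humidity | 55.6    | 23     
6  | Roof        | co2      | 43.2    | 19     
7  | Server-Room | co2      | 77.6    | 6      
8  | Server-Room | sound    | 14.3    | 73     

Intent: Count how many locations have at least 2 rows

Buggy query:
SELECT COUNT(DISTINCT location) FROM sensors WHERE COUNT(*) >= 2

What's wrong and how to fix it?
Bug: WHERE filters individual rows, not groups, so a group-level COUNT is invalid there

Fix: Group first with HAVING COUNT(*) >= 2, then COUNT the resulting groups

Corrected query:
SELECT COUNT(*) FROM (SELECT location FROM sensors GROUP BY location HAVING COUNT(*) >= 2)

Result:
COUNT(*)
--------
3       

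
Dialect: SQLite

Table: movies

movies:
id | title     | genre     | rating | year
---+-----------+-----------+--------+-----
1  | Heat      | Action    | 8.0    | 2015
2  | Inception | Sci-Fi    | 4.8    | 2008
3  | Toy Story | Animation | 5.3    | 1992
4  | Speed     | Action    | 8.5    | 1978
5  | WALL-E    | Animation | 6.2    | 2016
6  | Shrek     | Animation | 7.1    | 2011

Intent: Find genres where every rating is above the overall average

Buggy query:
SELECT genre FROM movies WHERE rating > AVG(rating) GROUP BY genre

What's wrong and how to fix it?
Bug: AVG() is an aggregate; it can't sit directly in WHERE

Fix: Compute the overall average in a scalar subquery and compare each group's MIN against it in HAVING

Corrected query:
SELECT genre FROM movies GROUP BY genre HAVING MIN(rating) > (SELECT AVG(rating) FROM movies)

Result:
genre 
------
Action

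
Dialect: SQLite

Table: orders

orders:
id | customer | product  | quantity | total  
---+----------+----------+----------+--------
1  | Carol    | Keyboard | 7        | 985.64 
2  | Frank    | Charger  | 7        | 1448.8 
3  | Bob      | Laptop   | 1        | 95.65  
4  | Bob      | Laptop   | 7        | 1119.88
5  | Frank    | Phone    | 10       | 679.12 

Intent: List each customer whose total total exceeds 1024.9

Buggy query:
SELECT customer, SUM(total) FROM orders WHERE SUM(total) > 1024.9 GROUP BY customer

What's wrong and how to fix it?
Bug: WHERE runs before GROUP BY, so aggregates aren't available there

Fix: Use HAVING (which filters groups after aggregation) instead of WHERE

Corrected query:
SELECT customer, SUM(total) FROM orders GROUP BY customer HAVING SUM(total) > 1024.9

Result:
customer | SUM(total)
---------+-----------
Bob      | 1215.53   
Frank    | 2127.92   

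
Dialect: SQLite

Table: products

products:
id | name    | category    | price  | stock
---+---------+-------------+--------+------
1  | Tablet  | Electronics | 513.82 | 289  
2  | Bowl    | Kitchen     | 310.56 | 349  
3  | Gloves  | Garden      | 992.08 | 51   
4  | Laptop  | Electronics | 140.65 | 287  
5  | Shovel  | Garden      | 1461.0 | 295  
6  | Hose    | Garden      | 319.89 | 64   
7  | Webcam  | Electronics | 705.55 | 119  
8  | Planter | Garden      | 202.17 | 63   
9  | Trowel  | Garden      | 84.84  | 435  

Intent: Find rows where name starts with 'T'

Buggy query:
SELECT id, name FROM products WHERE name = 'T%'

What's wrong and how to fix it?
Bug: Wildcards only work with LIKE; '=' treats '%' as a literal character

Fix: Replace '=' with LIKE so 'T%' is treated as a pattern

Corrected query:
SELECT id, name FROM products WHERE name LIKE 'T%'

Result:
id | name  
---+-------
1  | Tablet
9  | Trowel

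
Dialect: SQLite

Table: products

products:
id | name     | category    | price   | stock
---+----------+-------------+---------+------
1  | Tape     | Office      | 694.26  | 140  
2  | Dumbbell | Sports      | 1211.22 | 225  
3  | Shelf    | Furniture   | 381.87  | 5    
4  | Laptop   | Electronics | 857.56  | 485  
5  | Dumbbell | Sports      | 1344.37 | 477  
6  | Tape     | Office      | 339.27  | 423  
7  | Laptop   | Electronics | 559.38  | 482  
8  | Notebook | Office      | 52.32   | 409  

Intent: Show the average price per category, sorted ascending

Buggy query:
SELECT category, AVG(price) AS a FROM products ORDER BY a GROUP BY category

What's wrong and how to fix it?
Bug: GROUP BY must precede ORDER BY

Fix: Move ORDER BY to the end, after GROUP BY

Corrected query:
SELECT category, AVG(price) AS a FROM products GROUP BY category ORDER BY a

Result:
category    | a       
------------+---------
Office      | 361.95  
Furniture   | 381.87  
Electronics | 708.47  
Sports      | 1277.795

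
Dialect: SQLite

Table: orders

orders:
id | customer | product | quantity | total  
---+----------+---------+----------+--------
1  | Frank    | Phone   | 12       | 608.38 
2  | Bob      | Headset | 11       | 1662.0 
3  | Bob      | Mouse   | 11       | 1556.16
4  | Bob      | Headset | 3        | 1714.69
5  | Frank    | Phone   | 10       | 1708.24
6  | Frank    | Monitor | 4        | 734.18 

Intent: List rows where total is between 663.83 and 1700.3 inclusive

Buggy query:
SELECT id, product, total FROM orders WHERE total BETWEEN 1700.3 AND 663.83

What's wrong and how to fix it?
Bug: BETWEEN expects the lower bound first; with 1700.3 AND 663.83 the range is empty

Fix: Write BETWEEN 663.83 AND 1700.3

Corrected query:
SELECT id, product, total FROM orders WHERE total BETWEEN 663.83 AND 1700.3

Result:
id | product | total  
---+---------+--------
2  | Headset | 1662   
3  | Mouse   | 1556.16
6  | Monitor | 734.18 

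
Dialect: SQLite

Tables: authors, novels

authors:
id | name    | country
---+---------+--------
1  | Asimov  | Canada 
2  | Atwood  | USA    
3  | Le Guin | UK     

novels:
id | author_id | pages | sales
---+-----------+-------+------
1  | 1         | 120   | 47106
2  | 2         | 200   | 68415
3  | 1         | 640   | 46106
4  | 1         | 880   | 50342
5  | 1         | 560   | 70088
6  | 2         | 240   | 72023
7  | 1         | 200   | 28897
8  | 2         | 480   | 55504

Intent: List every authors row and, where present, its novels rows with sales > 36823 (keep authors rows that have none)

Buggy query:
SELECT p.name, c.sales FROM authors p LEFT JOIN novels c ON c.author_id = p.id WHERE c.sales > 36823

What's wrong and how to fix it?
Bug: Filtering c.sales in WHERE discards the NULL rows produced by LEFT JOIN, turning it into an inner join

Fix: Move the right-table condition into the ON clause so unmatched parents are kept

Corrected query:
SELECT p.name, c.sales FROM authors p LEFT JOIN novels c ON c.author_id = p.id AND c.sales > 36823

Result:
name    | sales
--------+------
Asimov  | 46106
Asimov  | 47106
Asimov  | 50342
Asimov  | 70088
Atwood  | 55504
Atwood  | 68415
Atwood  | 72023
Le Guin | NULL 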